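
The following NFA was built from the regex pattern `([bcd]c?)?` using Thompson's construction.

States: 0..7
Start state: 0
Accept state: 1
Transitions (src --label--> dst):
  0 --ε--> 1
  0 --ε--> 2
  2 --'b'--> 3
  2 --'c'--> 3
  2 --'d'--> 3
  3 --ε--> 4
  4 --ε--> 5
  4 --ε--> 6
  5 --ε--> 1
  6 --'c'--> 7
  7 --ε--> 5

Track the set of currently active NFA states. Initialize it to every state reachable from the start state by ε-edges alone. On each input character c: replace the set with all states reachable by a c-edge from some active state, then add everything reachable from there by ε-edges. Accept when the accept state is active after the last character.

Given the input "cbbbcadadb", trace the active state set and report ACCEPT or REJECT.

Answer: REJECT

Derivation:
initial (ε-close {0}): {0,1,2}
'c' @ 1: {1,3,4,5,6}  ✓accept
'b' @ 2: {}  — no active states
rest 'bbcadadb' ignored (set empty)
end set {} — state 1 not in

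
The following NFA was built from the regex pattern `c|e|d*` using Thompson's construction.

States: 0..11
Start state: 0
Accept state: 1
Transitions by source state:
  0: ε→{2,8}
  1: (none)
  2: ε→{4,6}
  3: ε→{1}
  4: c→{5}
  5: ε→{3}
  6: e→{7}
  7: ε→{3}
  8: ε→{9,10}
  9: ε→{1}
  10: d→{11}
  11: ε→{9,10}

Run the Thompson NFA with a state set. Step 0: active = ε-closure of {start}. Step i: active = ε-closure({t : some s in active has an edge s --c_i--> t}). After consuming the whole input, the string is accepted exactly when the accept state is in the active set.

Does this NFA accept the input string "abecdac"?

Answer: REJECT

Derivation:
start: ε-closure({0}) = {0,1,2,4,6,8,9,10}
'a' @ 1: {}  — dead — no transitions
rest 'becdac' ignored (set empty)
final: {}; accept 1 not in set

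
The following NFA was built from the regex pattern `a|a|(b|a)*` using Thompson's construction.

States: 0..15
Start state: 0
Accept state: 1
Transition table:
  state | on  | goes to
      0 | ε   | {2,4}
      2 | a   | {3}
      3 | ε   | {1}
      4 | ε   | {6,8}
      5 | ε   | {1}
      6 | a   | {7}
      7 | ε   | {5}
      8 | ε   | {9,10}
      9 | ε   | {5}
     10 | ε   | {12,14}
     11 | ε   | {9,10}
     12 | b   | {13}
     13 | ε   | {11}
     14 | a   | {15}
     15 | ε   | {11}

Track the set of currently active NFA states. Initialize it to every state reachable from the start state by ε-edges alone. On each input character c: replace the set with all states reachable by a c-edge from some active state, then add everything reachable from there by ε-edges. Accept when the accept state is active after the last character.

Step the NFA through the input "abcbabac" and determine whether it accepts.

initial (ε-close {0}): {0,1,2,4,5,6,8,9,10,12,14}
'a' @ 1: {1,3,5,7,9,10,11,12,14,15}  [accepting]
'b' @ 2: {1,5,9,10,11,12,13,14}  [accepting]
'c' @ 3: {}  — state set empty
rest 'babac' ignored (set empty)
end set {} — state 1 not in

Answer: REJECT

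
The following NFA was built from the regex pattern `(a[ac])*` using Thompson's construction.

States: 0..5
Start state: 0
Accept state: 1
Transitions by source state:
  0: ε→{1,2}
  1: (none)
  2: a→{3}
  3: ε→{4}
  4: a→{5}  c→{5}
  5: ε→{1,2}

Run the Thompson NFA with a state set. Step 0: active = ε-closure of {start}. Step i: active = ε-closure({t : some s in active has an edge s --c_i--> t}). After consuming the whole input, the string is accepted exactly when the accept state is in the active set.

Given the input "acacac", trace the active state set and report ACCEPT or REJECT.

initial (ε-close {0}): {0,1,2}
'a' @ 1: {3,4}
'c' @ 2: {1,2,5}  [accepting]
'a' @ 3: {3,4}
'c' @ 4: {1,2,5}  [accepting]
'a' @ 5: {3,4}
'c' @ 6: {1,2,5}  [accepting]
final: {1,2,5}; accept 1 in set

Answer: ACCEPT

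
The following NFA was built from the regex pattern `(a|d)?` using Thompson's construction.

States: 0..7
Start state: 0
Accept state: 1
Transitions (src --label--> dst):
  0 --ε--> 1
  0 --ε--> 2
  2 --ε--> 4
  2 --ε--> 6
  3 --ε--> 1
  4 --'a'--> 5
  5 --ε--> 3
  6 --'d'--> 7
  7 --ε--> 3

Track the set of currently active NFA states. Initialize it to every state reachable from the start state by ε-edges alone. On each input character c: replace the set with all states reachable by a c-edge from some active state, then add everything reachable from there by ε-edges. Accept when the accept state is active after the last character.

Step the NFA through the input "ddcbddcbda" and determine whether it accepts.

Answer: REJECT

Trace:
initial (ε-close {0}): {0,1,2,4,6}
'd' @ 1: {1,3,7}  [accepting]
'd' @ 2: {}  — no active states
rest 'cbddcbda' ignored (set empty)
final: {}; accept 1 not in set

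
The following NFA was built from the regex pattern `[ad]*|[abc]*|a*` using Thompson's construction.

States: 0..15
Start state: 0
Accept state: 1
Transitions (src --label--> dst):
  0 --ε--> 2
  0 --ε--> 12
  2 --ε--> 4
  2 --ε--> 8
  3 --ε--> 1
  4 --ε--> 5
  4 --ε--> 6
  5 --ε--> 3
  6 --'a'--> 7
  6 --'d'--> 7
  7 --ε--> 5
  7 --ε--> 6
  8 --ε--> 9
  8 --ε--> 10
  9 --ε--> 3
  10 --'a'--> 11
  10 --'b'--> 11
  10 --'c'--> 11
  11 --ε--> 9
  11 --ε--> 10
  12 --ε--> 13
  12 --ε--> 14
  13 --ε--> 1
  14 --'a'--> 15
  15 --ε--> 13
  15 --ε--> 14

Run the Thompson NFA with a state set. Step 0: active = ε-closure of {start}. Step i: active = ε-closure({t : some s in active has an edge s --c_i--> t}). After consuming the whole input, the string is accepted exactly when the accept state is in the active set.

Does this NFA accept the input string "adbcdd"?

Answer: REJECT

Trace:
S₀ = ε-closure({0}) = {0,1,2,3,4,5,6,8,9,10,12,13,14}
'a' @ 1: {1,3,5,6,7,9,10,11,13,14,15}  ✓accept
'd' @ 2: {1,3,5,6,7}  ✓accept
'b' @ 3: {}  — dead — no transitions
rest 'cdd' ignored (set empty)
end set {} — state 1 not in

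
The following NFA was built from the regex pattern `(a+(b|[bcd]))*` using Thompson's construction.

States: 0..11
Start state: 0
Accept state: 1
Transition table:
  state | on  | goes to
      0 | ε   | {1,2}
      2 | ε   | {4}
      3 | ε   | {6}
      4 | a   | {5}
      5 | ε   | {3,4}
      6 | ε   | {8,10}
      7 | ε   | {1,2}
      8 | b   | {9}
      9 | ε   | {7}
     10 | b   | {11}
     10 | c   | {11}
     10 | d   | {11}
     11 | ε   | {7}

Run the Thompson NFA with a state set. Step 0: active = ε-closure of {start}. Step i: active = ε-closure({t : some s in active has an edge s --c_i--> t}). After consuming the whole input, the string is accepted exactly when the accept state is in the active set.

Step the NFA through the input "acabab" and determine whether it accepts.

Answer: ACCEPT

Trace:
S₀ = ε-closure({0}) = {0,1,2,4}
'a' @ 1: {3,4,5,6,8,10}
'c' @ 2: {1,2,4,7,11}  (accept∈set)
'a' @ 3: {3,4,5,6,8,10}
'b' @ 4: {1,2,4,7,9,11}  (accept∈set)
'a' @ 5: {3,4,5,6,8,10}
'b' @ 6: {1,2,4,7,9,11}  (accept∈set)
end set {1,2,4,7,9,11} — state 1 in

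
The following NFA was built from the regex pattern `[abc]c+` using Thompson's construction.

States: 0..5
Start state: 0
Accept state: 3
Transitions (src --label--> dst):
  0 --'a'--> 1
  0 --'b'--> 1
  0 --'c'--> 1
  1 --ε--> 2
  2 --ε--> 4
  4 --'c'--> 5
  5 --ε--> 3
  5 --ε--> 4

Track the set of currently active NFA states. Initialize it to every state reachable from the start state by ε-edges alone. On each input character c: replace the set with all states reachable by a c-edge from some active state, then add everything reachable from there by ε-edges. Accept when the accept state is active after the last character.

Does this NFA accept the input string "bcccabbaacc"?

S₀ = ε-closure({0}) = {0}
'b' @ 1: {1,2,4}
'c' @ 2: {3,4,5}  [accepting]
'c' @ 3: {3,4,5}  [accepting]
'c' @ 4: {3,4,5}  [accepting]
'a' @ 5: {}  — no active states
rest 'bbaacc' ignored (set empty)
final: {}; accept 3 not in set

Answer: REJECT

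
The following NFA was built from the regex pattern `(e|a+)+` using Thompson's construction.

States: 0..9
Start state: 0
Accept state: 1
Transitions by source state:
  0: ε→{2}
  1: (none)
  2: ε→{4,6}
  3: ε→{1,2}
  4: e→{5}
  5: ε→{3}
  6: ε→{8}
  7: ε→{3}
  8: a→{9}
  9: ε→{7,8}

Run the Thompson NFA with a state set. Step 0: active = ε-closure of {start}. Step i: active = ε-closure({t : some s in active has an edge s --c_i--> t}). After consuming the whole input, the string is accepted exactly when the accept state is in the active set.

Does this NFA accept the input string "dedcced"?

start: ε-closure({0}) = {0,2,4,6,8}
'd' @ 1: {}  — dead — no transitions
rest 'edcced' ignored (set empty)
end set {} — state 1 not in

Answer: REJECT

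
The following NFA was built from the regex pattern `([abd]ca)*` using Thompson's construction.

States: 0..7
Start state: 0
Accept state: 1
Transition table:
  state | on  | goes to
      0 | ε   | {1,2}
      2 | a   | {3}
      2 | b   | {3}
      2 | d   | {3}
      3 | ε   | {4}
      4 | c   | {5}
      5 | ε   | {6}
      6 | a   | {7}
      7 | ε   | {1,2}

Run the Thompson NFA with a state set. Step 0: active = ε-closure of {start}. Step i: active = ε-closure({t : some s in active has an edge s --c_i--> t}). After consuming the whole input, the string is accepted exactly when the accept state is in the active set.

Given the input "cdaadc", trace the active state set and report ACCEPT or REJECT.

Answer: REJECT

Steps:
initial (ε-close {0}): {0,1,2}
'c' @ 1: {}  — dead — no transitions
rest 'daadc' ignored (set empty)
after full input: {}  (accept=1 not in)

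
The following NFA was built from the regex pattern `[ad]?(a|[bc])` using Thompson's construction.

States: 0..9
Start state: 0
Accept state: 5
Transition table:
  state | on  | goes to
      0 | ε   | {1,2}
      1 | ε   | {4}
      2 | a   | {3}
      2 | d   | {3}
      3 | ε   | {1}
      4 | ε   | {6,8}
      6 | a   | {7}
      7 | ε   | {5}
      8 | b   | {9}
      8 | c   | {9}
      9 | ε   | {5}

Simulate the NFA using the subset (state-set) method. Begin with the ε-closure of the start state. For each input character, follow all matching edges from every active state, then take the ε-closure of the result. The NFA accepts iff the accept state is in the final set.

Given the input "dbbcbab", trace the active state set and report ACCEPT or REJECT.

Answer: REJECT

Steps:
S₀ = ε-closure({0}) = {0,1,2,4,6,8}
'd' @ 1: {1,3,4,6,8}
'b' @ 2: {5,9}  ✓accept
'b' @ 3: {}  — state set empty
rest 'cbab' ignored (set empty)
final: {}; accept 5 not in set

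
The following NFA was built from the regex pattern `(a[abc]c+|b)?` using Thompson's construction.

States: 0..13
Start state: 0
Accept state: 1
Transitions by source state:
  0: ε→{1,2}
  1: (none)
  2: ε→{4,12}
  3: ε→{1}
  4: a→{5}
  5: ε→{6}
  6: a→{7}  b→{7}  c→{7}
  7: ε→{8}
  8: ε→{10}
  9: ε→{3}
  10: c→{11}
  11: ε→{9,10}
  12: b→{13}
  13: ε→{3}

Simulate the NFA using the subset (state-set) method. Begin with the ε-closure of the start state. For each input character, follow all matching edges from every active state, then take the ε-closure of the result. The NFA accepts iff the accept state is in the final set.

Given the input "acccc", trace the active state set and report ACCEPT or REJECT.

Answer: ACCEPT

Trace:
S₀ = ε-closure({0}) = {0,1,2,4,12}
'a' @ 1: {5,6}
'c' @ 2: {7,8,10}
'c' @ 3: {1,3,9,10,11}  [accepting]
'c' @ 4: {1,3,9,10,11}  [accepting]
'c' @ 5: {1,3,9,10,11}  [accepting]
end set {1,3,9,10,11} — state 1 in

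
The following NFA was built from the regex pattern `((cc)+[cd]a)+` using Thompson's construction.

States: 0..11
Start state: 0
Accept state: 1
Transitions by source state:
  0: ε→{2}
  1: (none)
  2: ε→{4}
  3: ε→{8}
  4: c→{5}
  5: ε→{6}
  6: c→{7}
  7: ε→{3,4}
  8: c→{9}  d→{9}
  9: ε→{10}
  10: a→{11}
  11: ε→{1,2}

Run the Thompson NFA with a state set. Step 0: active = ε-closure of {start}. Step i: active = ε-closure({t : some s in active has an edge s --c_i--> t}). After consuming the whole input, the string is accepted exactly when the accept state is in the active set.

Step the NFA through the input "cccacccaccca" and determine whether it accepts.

Answer: ACCEPT

Trace:
initial (ε-close {0}): {0,2,4}
'c' @ 1: {5,6}
'c' @ 2: {3,4,7,8}
'c' @ 3: {5,6,9,10}
'a' @ 4: {1,2,4,11}  [accepting]
'c' @ 5: {5,6}
'c' @ 6: {3,4,7,8}
'c' @ 7: {5,6,9,10}
'a' @ 8: {1,2,4,11}  [accepting]
'c' @ 9: {5,6}
'c' @ 10: {3,4,7,8}
'c' @ 11: {5,6,9,10}
'a' @ 12: {1,2,4,11}  [accepting]
end set {1,2,4,11} — state 1 in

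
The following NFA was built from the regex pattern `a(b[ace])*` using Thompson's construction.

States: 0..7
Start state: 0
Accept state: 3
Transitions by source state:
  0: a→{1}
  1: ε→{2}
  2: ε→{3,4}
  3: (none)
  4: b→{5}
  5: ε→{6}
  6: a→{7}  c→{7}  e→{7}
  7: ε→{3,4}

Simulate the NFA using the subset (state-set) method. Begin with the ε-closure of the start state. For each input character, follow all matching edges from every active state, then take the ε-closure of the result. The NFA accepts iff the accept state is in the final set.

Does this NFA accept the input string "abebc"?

Answer: ACCEPT

Steps:
initial (ε-close {0}): {0}
'a' @ 1: {1,2,3,4}  (accept∈set)
'b' @ 2: {5,6}
'e' @ 3: {3,4,7}  (accept∈set)
'b' @ 4: {5,6}
'c' @ 5: {3,4,7}  (accept∈set)
after full input: {3,4,7}  (accept=3 in)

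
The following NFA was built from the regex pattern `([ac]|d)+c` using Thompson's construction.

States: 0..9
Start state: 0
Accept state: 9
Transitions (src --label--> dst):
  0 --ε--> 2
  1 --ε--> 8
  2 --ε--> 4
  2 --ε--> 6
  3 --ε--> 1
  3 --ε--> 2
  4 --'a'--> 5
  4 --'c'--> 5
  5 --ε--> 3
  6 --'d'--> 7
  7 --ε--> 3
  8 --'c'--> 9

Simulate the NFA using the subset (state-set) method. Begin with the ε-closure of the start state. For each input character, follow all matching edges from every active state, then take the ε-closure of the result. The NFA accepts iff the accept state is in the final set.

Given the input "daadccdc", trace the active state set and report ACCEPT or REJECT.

S₀ = ε-closure({0}) = {0,2,4,6}
'd' @ 1: {1,2,3,4,6,7,8}
'a' @ 2: {1,2,3,4,5,6,8}
'a' @ 3: {1,2,3,4,5,6,8}
'd' @ 4: {1,2,3,4,6,7,8}
'c' @ 5: {1,2,3,4,5,6,8,9}  ✓accept
'c' @ 6: {1,2,3,4,5,6,8,9}  ✓accept
'd' @ 7: {1,2,3,4,6,7,8}
'c' @ 8: {1,2,3,4,5,6,8,9}  ✓accept
final: {1,2,3,4,5,6,8,9}; accept 9 in set

Answer: ACCEPT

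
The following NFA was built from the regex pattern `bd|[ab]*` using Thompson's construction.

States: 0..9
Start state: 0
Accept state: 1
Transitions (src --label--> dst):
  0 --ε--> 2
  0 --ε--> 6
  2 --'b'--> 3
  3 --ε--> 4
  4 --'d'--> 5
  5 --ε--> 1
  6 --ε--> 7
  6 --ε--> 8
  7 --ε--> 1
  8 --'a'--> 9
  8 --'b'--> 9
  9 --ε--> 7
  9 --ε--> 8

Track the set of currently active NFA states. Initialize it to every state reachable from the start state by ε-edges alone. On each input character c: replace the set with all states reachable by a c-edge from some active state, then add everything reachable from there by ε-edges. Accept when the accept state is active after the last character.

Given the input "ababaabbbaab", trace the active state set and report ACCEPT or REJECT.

start: ε-closure({0}) = {0,1,2,6,7,8}
'a' @ 1: {1,7,8,9}  (accept∈set)
'b' @ 2: {1,7,8,9}  (accept∈set)
'a' @ 3: {1,7,8,9}  (accept∈set)
'b' @ 4: {1,7,8,9}  (accept∈set)
'a' @ 5: {1,7,8,9}  (accept∈set)
'a' @ 6: {1,7,8,9}  (accept∈set)
'b' @ 7: {1,7,8,9}  (accept∈set)
'b' @ 8: {1,7,8,9}  (accept∈set)
'b' @ 9: {1,7,8,9}  (accept∈set)
'a' @ 10: {1,7,8,9}  (accept∈set)
'a' @ 11: {1,7,8,9}  (accept∈set)
'b' @ 12: {1,7,8,9}  (accept∈set)
final: {1,7,8,9}; accept 1 in set

Answer: ACCEPT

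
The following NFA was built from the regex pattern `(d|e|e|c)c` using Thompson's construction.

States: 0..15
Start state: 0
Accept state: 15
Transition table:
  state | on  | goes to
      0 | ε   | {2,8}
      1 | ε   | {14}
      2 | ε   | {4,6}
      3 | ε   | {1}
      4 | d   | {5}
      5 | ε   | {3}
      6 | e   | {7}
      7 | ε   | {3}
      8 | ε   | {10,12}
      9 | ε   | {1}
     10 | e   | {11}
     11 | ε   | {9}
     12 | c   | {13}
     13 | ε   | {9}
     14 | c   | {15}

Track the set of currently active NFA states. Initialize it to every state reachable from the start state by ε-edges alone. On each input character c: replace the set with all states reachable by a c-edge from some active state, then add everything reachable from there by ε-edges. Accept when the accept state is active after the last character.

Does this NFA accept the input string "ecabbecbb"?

Answer: REJECT

Derivation:
start: ε-closure({0}) = {0,2,4,6,8,10,12}
'e' @ 1: {1,3,7,9,11,14}
'c' @ 2: {15}  (accept∈set)
'a' @ 3: {}  — no active states
rest 'bbecbb' ignored (set empty)
end set {} — state 15 not in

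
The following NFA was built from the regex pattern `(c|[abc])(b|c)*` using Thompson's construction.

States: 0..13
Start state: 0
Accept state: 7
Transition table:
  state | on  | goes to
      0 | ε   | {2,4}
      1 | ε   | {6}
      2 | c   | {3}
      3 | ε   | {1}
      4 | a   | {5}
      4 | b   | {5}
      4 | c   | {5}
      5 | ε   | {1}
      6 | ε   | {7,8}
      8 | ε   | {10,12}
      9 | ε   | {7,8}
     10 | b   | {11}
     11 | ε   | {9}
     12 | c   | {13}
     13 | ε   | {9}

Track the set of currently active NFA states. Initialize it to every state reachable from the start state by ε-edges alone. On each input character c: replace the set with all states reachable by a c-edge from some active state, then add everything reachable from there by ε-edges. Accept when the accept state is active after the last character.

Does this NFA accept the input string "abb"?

initial (ε-close {0}): {0,2,4}
'a' @ 1: {1,5,6,7,8,10,12}  (accept∈set)
'b' @ 2: {7,8,9,10,11,12}  (accept∈set)
'b' @ 3: {7,8,9,10,11,12}  (accept∈set)
after full input: {7,8,9,10,11,12}  (accept=7 in)

Answer: ACCEPT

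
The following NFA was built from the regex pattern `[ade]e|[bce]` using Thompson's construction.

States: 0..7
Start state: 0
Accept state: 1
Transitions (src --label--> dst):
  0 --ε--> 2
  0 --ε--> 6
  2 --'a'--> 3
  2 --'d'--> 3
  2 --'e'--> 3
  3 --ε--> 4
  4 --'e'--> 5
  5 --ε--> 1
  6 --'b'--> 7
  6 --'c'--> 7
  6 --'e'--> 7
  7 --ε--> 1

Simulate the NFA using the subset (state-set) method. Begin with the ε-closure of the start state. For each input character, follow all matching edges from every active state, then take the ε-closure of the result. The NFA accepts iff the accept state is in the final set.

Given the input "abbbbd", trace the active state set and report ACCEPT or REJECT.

Answer: REJECT

Derivation:
initial (ε-close {0}): {0,2,6}
'a' @ 1: {3,4}
'b' @ 2: {}  — no active states
rest 'bbbd' ignored (set empty)
final: {}; accept 1 not in set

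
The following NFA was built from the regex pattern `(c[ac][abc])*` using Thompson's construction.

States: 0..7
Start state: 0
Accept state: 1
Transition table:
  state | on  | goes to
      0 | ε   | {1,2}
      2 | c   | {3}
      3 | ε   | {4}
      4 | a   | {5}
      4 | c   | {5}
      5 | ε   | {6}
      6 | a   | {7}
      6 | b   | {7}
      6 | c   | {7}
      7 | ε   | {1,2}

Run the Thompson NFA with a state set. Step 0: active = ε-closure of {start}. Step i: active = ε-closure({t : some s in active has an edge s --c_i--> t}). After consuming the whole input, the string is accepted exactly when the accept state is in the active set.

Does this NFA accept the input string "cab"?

start: ε-closure({0}) = {0,1,2}
'c' @ 1: {3,4}
'a' @ 2: {5,6}
'b' @ 3: {1,2,7}  ✓accept
end set {1,2,7} — state 1 in

Answer: ACCEPT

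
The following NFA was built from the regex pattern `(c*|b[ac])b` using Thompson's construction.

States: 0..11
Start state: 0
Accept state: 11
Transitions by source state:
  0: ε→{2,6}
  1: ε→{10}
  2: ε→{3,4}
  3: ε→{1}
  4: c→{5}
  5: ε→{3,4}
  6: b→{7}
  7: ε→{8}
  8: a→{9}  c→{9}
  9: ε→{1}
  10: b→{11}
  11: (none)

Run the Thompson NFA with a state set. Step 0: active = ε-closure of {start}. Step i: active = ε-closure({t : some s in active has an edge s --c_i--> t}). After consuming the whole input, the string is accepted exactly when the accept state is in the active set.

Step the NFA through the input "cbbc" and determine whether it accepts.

S₀ = ε-closure({0}) = {0,1,2,3,4,6,10}
'c' @ 1: {1,3,4,5,10}
'b' @ 2: {11}  ✓accept
'b' @ 3: {}  — no active states
rest 'c' ignored (set empty)
end set {} — state 11 not in

Answer: REJECT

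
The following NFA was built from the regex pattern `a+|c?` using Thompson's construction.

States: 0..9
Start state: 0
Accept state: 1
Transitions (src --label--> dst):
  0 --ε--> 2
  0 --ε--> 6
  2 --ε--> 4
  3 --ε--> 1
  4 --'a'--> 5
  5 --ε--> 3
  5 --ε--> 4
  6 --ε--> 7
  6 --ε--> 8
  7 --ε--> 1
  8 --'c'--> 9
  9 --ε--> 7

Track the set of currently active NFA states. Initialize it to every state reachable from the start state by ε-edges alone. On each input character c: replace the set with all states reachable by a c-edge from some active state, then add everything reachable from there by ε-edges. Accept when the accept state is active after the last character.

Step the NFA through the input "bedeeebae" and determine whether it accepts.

S₀ = ε-closure({0}) = {0,1,2,4,6,7,8}
'b' @ 1: {}  — state set empty
rest 'edeeebae' ignored (set empty)
final: {}; accept 1 not in set

Answer: REJECT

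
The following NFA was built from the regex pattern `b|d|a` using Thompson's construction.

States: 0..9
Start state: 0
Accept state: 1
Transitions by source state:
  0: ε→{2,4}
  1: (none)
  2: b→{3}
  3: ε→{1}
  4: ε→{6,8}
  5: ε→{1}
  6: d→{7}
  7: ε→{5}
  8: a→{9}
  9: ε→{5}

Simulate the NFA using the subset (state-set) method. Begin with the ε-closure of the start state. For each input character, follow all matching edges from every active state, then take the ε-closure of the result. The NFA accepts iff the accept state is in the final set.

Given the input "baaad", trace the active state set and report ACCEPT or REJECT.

Answer: REJECT

Steps:
initial (ε-close {0}): {0,2,4,6,8}
'b' @ 1: {1,3}  [accepting]
'a' @ 2: {}  — dead — no transitions
rest 'aad' ignored (set empty)
after full input: {}  (accept=1 not in)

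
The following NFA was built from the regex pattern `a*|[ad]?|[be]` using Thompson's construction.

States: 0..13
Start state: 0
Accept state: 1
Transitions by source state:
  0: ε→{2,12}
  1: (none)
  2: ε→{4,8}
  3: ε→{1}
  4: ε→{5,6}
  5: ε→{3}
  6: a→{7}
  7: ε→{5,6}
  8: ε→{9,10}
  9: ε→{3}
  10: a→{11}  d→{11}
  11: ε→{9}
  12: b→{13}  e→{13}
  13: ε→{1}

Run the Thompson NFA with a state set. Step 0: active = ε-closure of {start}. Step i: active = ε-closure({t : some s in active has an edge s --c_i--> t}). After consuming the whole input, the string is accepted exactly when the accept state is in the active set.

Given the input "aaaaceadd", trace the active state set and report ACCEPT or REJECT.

Answer: REJECT

Trace:
S₀ = ε-closure({0}) = {0,1,2,3,4,5,6,8,9,10,12}
'a' @ 1: {1,3,5,6,7,9,11}  ✓accept
'a' @ 2: {1,3,5,6,7}  ✓accept
'a' @ 3: {1,3,5,6,7}  ✓accept
'a' @ 4: {1,3,5,6,7}  ✓accept
'c' @ 5: {}  — dead — no transitions
rest 'eadd' ignored (set empty)
final: {}; accept 1 not in set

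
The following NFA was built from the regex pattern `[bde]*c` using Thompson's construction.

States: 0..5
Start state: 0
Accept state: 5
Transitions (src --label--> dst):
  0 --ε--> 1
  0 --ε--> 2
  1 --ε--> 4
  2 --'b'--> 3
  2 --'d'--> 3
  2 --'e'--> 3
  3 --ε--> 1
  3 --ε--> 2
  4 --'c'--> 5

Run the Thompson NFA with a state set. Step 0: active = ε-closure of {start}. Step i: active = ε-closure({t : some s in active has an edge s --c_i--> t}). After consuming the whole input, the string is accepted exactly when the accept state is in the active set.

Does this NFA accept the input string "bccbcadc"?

Answer: REJECT

Derivation:
start: ε-closure({0}) = {0,1,2,4}
'b' @ 1: {1,2,3,4}
'c' @ 2: {5}  [accepting]
'c' @ 3: {}  — dead — no transitions
rest 'bcadc' ignored (set empty)
final: {}; accept 5 not in set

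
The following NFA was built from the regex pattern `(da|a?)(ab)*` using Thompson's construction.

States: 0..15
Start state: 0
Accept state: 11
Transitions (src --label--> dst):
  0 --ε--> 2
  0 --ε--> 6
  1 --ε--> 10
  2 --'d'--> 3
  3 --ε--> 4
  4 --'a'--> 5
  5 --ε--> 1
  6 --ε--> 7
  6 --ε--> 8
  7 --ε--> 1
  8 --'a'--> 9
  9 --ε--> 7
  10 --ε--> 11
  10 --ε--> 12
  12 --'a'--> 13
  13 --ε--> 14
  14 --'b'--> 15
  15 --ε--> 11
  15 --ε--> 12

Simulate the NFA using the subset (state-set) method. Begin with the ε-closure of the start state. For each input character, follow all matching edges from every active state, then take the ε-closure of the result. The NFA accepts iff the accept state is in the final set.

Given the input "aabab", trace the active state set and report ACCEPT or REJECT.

Answer: ACCEPT

Derivation:
initial (ε-close {0}): {0,1,2,6,7,8,10,11,12}
'a' @ 1: {1,7,9,10,11,12,13,14}  ✓accept
'a' @ 2: {13,14}
'b' @ 3: {11,12,15}  ✓accept
'a' @ 4: {13,14}
'b' @ 5: {11,12,15}  ✓accept
after full input: {11,12,15}  (accept=11 in)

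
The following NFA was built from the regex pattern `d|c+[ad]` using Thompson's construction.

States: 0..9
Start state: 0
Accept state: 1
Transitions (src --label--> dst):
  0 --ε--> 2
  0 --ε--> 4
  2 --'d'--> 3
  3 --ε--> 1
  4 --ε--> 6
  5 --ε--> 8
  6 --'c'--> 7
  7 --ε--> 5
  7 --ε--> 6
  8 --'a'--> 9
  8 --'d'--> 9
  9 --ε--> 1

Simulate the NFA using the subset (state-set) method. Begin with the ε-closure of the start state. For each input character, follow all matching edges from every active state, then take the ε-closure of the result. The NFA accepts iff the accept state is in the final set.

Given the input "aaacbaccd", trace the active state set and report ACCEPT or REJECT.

Answer: REJECT

Derivation:
S₀ = ε-closure({0}) = {0,2,4,6}
'a' @ 1: {}  — state set empty
rest 'aacbaccd' ignored (set empty)
end set {} — state 1 not in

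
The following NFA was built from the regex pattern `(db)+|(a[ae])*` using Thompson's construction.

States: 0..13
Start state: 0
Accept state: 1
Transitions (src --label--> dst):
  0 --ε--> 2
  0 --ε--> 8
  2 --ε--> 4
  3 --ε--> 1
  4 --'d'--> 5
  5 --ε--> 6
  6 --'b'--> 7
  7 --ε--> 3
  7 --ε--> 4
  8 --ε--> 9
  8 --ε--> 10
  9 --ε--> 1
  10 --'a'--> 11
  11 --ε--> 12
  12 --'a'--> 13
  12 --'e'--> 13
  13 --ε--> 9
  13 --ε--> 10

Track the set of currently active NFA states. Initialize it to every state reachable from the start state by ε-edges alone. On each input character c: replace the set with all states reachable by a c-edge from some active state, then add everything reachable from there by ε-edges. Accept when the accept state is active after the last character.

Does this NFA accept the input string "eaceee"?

Answer: REJECT

Trace:
initial (ε-close {0}): {0,1,2,4,8,9,10}
'e' @ 1: {}  — state set empty
rest 'aceee' ignored (set empty)
after full input: {}  (accept=1 not in)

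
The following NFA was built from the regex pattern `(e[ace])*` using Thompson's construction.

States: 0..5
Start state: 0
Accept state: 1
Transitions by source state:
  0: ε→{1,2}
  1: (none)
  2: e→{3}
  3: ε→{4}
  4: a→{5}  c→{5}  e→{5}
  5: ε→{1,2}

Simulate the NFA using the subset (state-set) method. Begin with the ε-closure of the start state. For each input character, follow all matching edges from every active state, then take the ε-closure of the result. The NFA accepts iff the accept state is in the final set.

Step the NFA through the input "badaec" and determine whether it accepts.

start: ε-closure({0}) = {0,1,2}
'b' @ 1: {}  — dead — no transitions
rest 'adaec' ignored (set empty)
after full input: {}  (accept=1 not in)

Answer: REJECT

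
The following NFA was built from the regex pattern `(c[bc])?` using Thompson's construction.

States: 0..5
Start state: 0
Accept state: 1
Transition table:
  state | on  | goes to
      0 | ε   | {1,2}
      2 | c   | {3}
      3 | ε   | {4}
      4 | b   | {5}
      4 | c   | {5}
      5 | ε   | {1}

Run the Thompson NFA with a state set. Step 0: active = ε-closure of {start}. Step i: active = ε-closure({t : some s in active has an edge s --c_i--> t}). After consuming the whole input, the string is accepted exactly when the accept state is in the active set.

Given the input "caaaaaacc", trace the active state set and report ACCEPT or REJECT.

initial (ε-close {0}): {0,1,2}
'c' @ 1: {3,4}
'a' @ 2: {}  — no active states
rest 'aaaaacc' ignored (set empty)
after full input: {}  (accept=1 not in)

Answer: REJECT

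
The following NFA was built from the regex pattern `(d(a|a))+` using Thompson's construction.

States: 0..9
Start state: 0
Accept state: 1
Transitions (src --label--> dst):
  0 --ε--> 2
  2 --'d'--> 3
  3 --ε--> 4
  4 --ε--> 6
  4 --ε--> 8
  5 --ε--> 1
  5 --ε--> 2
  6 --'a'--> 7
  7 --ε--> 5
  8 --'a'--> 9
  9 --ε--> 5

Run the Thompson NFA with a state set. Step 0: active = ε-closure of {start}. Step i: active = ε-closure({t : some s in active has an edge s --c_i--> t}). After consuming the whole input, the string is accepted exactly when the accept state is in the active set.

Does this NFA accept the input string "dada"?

initial (ε-close {0}): {0,2}
'd' @ 1: {3,4,6,8}
'a' @ 2: {1,2,5,7,9}  (accept∈set)
'd' @ 3: {3,4,6,8}
'a' @ 4: {1,2,5,7,9}  (accept∈set)
after full input: {1,2,5,7,9}  (accept=1 in)

Answer: ACCEPT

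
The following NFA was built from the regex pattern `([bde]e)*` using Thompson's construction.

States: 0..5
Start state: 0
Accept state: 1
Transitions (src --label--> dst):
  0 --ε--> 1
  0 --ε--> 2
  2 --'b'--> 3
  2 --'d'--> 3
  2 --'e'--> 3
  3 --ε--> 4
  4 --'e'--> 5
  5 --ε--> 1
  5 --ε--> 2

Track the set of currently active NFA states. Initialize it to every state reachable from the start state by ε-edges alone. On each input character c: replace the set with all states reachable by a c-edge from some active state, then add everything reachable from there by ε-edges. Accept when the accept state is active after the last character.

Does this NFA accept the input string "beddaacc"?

S₀ = ε-closure({0}) = {0,1,2}
'b' @ 1: {3,4}
'e' @ 2: {1,2,5}  ✓accept
'd' @ 3: {3,4}
'd' @ 4: {}  — state set empty
rest 'aacc' ignored (set empty)
final: {}; accept 1 not in set

Answer: REJECT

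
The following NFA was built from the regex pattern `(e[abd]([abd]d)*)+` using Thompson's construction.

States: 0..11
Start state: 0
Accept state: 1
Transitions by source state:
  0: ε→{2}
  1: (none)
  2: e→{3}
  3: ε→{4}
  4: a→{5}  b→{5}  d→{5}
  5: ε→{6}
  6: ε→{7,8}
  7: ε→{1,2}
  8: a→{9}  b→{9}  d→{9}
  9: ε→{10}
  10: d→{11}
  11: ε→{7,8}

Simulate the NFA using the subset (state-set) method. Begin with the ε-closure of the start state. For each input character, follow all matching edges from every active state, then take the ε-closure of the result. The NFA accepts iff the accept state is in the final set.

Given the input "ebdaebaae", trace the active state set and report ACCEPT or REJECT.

start: ε-closure({0}) = {0,2}
'e' @ 1: {3,4}
'b' @ 2: {1,2,5,6,7,8}  ✓accept
'd' @ 3: {9,10}
'a' @ 4: {}  — dead — no transitions
rest 'ebaae' ignored (set empty)
after full input: {}  (accept=1 not in)

Answer: REJECT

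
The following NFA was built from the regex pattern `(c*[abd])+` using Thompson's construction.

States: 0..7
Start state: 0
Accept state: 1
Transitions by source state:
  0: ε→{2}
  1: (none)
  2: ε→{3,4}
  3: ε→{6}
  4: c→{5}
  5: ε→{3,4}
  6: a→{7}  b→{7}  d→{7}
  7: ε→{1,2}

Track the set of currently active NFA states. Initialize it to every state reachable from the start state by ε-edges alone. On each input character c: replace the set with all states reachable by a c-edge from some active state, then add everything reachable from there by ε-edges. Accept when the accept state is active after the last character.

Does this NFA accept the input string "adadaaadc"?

Answer: REJECT

Trace:
initial (ε-close {0}): {0,2,3,4,6}
'a' @ 1: {1,2,3,4,6,7}  ✓accept
'd' @ 2: {1,2,3,4,6,7}  ✓accept
'a' @ 3: {1,2,3,4,6,7}  ✓accept
'd' @ 4: {1,2,3,4,6,7}  ✓accept
'a' @ 5: {1,2,3,4,6,7}  ✓accept
'a' @ 6: {1,2,3,4,6,7}  ✓accept
'a' @ 7: {1,2,3,4,6,7}  ✓accept
'd' @ 8: {1,2,3,4,6,7}  ✓accept
'c' @ 9: {3,4,5,6}
final: {3,4,5,6}; accept 1 not in set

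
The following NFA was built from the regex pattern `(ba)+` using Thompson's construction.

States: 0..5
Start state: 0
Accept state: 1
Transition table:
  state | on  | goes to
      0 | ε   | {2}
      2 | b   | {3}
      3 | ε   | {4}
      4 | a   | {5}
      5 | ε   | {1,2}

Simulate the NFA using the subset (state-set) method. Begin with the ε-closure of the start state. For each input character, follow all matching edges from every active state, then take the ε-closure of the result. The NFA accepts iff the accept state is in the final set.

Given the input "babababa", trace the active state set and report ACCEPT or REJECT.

Answer: ACCEPT

Derivation:
initial (ε-close {0}): {0,2}
'b' @ 1: {3,4}
'a' @ 2: {1,2,5}  (accept∈set)
'b' @ 3: {3,4}
'a' @ 4: {1,2,5}  (accept∈set)
'b' @ 5: {3,4}
'a' @ 6: {1,2,5}  (accept∈set)
'b' @ 7: {3,4}
'a' @ 8: {1,2,5}  (accept∈set)
final: {1,2,5}; accept 1 in set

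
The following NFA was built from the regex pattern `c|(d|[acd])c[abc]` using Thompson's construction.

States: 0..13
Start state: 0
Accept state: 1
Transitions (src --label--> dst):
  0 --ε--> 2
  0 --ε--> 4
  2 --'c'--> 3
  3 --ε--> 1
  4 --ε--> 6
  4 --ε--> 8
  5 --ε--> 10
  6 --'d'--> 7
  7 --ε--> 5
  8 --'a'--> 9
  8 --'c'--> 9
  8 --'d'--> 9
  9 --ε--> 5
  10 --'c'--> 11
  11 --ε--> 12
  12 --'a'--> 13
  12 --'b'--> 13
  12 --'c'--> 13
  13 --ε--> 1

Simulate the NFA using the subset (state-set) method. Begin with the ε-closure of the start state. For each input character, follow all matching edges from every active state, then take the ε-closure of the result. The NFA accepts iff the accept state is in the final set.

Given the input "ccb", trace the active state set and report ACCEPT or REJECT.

initial (ε-close {0}): {0,2,4,6,8}
'c' @ 1: {1,3,5,9,10}  (accept∈set)
'c' @ 2: {11,12}
'b' @ 3: {1,13}  (accept∈set)
end set {1,13} — state 1 in

Answer: ACCEPT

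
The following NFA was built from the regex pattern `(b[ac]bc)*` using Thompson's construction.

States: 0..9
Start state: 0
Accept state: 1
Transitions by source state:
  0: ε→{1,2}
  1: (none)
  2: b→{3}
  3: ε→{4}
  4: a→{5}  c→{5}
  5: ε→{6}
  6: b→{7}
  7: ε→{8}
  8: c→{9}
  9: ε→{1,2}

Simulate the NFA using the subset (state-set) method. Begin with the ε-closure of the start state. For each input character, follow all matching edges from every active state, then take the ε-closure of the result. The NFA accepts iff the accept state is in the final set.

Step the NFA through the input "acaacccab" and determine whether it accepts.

Answer: REJECT

Trace:
S₀ = ε-closure({0}) = {0,1,2}
'a' @ 1: {}  — state set empty
rest 'caacccab' ignored (set empty)
end set {} — state 1 not in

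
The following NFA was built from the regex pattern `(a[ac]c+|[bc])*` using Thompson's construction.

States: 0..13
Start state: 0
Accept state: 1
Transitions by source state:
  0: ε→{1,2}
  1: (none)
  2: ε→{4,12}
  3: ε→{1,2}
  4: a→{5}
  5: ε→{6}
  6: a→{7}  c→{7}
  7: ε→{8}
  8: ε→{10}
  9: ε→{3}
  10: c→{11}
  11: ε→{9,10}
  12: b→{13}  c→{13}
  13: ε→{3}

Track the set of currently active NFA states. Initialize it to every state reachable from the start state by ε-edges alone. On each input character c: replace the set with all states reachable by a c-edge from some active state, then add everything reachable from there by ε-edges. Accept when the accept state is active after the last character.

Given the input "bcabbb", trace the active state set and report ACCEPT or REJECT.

Answer: REJECT

Steps:
S₀ = ε-closure({0}) = {0,1,2,4,12}
'b' @ 1: {1,2,3,4,12,13}  [accepting]
'c' @ 2: {1,2,3,4,12,13}  [accepting]
'a' @ 3: {5,6}
'b' @ 4: {}  — no active states
rest 'bb' ignored (set empty)
final: {}; accept 1 not in set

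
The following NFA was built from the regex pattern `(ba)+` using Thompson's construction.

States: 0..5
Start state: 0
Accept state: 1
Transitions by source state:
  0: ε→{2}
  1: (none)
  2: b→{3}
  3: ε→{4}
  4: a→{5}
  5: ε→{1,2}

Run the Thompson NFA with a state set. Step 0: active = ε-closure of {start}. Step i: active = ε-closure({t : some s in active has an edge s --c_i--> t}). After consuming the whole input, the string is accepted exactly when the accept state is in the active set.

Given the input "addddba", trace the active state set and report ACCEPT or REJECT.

Answer: REJECT

Trace:
start: ε-closure({0}) = {0,2}
'a' @ 1: {}  — dead — no transitions
rest 'ddddba' ignored (set empty)
final: {}; accept 1 not in set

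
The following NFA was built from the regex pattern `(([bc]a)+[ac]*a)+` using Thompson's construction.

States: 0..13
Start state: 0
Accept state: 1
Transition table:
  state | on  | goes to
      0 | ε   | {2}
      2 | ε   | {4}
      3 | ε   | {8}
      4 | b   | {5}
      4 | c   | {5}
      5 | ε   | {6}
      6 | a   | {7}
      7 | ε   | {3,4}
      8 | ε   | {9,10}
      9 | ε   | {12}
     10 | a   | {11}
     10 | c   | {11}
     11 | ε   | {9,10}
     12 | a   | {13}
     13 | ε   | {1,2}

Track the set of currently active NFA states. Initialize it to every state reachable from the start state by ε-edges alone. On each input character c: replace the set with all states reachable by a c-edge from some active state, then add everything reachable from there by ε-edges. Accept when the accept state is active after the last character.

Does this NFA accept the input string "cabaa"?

Answer: ACCEPT

Derivation:
start: ε-closure({0}) = {0,2,4}
'c' @ 1: {5,6}
'a' @ 2: {3,4,7,8,9,10,12}
'b' @ 3: {5,6}
'a' @ 4: {3,4,7,8,9,10,12}
'a' @ 5: {1,2,4,9,10,11,12,13}  [accepting]
final: {1,2,4,9,10,11,12,13}; accept 1 in set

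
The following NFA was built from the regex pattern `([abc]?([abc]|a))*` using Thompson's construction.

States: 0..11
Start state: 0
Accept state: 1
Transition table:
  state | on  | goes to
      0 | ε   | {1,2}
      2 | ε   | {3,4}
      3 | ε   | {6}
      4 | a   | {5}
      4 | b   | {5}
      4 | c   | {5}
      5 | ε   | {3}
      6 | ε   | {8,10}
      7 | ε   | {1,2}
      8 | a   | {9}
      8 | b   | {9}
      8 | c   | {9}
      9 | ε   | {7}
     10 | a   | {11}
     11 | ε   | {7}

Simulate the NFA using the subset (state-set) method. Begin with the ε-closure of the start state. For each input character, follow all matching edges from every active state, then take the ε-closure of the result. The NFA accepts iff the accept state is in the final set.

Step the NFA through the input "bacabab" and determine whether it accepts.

S₀ = ε-closure({0}) = {0,1,2,3,4,6,8,10}
'b' @ 1: {1,2,3,4,5,6,7,8,9,10}  [accepting]
'a' @ 2: {1,2,3,4,5,6,7,8,9,10,11}  [accepting]
'c' @ 3: {1,2,3,4,5,6,7,8,9,10}  [accepting]
'a' @ 4: {1,2,3,4,5,6,7,8,9,10,11}  [accepting]
'b' @ 5: {1,2,3,4,5,6,7,8,9,10}  [accepting]
'a' @ 6: {1,2,3,4,5,6,7,8,9,10,11}  [accepting]
'b' @ 7: {1,2,3,4,5,6,7,8,9,10}  [accepting]
after full input: {1,2,3,4,5,6,7,8,9,10}  (accept=1 in)

Answer: ACCEPT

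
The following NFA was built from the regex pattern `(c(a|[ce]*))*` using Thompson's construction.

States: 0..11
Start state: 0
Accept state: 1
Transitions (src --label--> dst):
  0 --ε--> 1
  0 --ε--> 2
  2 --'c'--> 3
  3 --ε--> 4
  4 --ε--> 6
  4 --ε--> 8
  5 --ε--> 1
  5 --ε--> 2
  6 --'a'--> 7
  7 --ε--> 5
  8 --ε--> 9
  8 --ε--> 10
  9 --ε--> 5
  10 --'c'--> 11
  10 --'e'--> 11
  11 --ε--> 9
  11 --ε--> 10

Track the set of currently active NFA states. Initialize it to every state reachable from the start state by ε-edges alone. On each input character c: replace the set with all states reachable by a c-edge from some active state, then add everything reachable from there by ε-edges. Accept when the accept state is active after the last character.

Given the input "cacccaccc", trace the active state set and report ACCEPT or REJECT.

initial (ε-close {0}): {0,1,2}
'c' @ 1: {1,2,3,4,5,6,8,9,10}  (accept∈set)
'a' @ 2: {1,2,5,7}  (accept∈set)
'c' @ 3: {1,2,3,4,5,6,8,9,10}  (accept∈set)
'c' @ 4: {1,2,3,4,5,6,8,9,10,11}  (accept∈set)
'c' @ 5: {1,2,3,4,5,6,8,9,10,11}  (accept∈set)
'a' @ 6: {1,2,5,7}  (accept∈set)
'c' @ 7: {1,2,3,4,5,6,8,9,10}  (accept∈set)
'c' @ 8: {1,2,3,4,5,6,8,9,10,11}  (accept∈set)
'c' @ 9: {1,2,3,4,5,6,8,9,10,11}  (accept∈set)
after full input: {1,2,3,4,5,6,8,9,10,11}  (accept=1 in)

Answer: ACCEPT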